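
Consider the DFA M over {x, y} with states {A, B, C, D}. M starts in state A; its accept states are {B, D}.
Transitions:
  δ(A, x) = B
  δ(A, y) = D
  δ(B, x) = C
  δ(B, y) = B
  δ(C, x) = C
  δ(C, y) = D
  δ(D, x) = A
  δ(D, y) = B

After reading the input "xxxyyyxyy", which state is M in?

B

A --x--> B
B --x--> C
C --x--> C
C --y--> D
D --y--> B
B --y--> B
B --x--> C
C --y--> D
D --y--> B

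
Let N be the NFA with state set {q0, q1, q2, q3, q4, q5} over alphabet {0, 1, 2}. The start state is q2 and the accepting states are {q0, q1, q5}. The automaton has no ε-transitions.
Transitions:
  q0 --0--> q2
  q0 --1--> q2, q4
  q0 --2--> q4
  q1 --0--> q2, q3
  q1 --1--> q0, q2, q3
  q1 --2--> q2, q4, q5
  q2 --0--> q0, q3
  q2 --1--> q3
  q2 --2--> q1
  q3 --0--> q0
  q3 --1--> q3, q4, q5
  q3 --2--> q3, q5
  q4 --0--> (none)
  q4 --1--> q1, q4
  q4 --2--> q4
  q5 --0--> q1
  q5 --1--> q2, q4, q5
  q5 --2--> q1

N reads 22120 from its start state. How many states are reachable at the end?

4

Start: {q2}
read 2: {q1}
read 2: {q2, q4, q5}
read 1: {q1, q2, q3, q4, q5}
read 2: {q1, q2, q3, q4, q5}
read 0: {q0, q1, q2, q3}
Final reachable set {q0, q1, q2, q3} has 4 states.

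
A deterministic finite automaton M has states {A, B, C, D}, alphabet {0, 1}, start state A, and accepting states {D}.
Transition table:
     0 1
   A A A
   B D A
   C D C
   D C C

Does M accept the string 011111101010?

rejected

A --0--> A
A --1--> A
A --1--> A
A --1--> A
A --1--> A
A --1--> A
A --1--> A
A --0--> A
A --1--> A
A --0--> A
A --1--> A
A --0--> A
End in state A, which is not an accepting state.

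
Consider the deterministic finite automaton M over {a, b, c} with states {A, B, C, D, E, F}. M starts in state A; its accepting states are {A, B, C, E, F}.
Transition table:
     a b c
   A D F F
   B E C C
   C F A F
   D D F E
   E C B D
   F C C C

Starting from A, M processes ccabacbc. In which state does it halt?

F

A --c--> F
F --c--> C
C --a--> F
F --b--> C
C --a--> F
F --c--> C
C --b--> A
A --c--> F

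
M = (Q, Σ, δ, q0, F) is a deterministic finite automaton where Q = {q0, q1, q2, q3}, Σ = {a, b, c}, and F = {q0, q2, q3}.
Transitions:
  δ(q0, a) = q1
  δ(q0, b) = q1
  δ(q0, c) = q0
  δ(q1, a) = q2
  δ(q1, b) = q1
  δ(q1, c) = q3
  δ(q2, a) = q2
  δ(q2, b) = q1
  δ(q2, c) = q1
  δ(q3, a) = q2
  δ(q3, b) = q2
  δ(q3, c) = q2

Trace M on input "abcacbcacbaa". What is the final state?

q0 --a--> q1
q1 --b--> q1
q1 --c--> q3
q3 --a--> q2
q2 --c--> q1
q1 --b--> q1
q1 --c--> q3
q3 --a--> q2
q2 --c--> q1
q1 --b--> q1
q1 --a--> q2
q2 --a--> q2

q2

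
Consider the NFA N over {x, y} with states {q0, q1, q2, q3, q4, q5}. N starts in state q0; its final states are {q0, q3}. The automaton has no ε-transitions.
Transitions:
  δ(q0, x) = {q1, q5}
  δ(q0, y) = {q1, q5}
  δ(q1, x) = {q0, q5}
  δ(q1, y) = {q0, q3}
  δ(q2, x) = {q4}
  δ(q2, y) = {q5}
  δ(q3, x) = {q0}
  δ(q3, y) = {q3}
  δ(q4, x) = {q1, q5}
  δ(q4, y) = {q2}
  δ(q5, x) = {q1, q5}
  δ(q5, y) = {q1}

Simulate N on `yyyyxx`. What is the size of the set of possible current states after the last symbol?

Start: {q0}
read y: {q1, q5}
read y: {q0, q1, q3}
read y: {q0, q1, q3, q5}
read y: {q0, q1, q3, q5}
read x: {q0, q1, q5}
read x: {q0, q1, q5}
Final reachable set {q0, q1, q5} has 3 states.

3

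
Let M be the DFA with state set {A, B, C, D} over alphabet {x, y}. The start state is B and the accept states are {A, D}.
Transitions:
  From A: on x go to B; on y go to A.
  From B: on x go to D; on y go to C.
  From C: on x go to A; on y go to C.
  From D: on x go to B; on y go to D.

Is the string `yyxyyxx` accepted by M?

accepted

B --y--> C
C --y--> C
C --x--> A
A --y--> A
A --y--> A
A --x--> B
B --x--> D
End in state D, which is an accepting state.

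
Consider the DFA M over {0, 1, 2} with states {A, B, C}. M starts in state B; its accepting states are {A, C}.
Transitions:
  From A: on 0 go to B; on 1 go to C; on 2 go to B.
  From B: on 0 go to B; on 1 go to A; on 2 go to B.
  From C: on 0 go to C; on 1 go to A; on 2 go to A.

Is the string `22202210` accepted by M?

B --2--> B
B --2--> B
B --2--> B
B --0--> B
B --2--> B
B --2--> B
B --1--> A
A --0--> B
End in state B, which is not an accepting state.

rejected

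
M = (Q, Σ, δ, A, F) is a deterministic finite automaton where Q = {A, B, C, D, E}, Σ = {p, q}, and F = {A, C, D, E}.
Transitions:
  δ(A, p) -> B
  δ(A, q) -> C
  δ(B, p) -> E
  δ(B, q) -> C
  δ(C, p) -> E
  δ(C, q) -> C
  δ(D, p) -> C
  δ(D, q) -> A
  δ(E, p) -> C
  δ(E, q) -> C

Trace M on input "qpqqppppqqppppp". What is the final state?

A --q--> C
C --p--> E
E --q--> C
C --q--> C
C --p--> E
E --p--> C
C --p--> E
E --p--> C
C --q--> C
C --q--> C
C --p--> E
E --p--> C
C --p--> E
E --p--> C
C --p--> E

E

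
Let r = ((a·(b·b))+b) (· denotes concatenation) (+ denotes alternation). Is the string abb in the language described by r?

The left alternative (a·(b·b)) matches abb.

yes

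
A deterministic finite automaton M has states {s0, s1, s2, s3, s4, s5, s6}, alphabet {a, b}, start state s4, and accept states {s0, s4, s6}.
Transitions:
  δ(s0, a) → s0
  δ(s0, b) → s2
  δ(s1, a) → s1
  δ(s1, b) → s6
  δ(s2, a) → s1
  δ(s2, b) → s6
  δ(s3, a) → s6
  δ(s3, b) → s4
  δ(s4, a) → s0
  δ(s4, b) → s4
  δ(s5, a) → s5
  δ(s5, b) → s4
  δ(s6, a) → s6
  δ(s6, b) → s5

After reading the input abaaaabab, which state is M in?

s5

s4 --a--> s0
s0 --b--> s2
s2 --a--> s1
s1 --a--> s1
s1 --a--> s1
s1 --a--> s1
s1 --b--> s6
s6 --a--> s6
s6 --b--> s5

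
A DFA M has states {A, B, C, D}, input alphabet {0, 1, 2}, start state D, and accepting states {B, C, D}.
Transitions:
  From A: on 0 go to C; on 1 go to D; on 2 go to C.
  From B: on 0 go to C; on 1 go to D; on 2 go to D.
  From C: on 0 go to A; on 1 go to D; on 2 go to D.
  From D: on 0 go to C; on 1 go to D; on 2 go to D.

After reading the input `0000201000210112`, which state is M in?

D --0--> C
C --0--> A
A --0--> C
C --0--> A
A --2--> C
C --0--> A
A --1--> D
D --0--> C
C --0--> A
A --0--> C
C --2--> D
D --1--> D
D --0--> C
C --1--> D
D --1--> D
D --2--> D

D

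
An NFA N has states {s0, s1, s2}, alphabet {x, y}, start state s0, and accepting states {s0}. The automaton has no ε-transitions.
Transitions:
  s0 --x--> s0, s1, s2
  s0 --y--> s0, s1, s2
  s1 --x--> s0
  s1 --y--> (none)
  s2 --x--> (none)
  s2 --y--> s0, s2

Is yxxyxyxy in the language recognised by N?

Start: {s0}
read y: {s0, s1, s2}
read x: {s0, s1, s2}
read x: {s0, s1, s2}
read y: {s0, s1, s2}
read x: {s0, s1, s2}
read y: {s0, s1, s2}
read x: {s0, s1, s2}
read y: {s0, s1, s2}
Reachable ∩ accepting = {s0} — nonempty.

accepted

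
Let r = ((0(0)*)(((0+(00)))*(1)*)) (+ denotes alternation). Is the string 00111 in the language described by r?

Split as 0·0111: (0(0)*) matches 0 and (((0+(00)))*(1)*) matches 0111.

yes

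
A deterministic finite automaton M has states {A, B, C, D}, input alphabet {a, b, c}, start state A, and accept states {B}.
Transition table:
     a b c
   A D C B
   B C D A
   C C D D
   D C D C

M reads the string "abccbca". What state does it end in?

A --a--> D
D --b--> D
D --c--> C
C --c--> D
D --b--> D
D --c--> C
C --a--> C

C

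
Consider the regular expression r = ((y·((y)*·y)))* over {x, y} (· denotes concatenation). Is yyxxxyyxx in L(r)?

yyxxxyyxx cannot be split into zero or more pieces each matching (y·((y)*·y)).

no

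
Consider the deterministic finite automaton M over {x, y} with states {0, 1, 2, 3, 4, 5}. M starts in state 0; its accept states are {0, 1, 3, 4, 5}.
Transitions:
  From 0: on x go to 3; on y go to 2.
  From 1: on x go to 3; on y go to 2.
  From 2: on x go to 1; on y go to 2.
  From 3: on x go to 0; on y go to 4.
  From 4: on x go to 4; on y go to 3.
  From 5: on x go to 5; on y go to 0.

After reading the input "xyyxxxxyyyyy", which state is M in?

0 --x--> 3
3 --y--> 4
4 --y--> 3
3 --x--> 0
0 --x--> 3
3 --x--> 0
0 --x--> 3
3 --y--> 4
4 --y--> 3
3 --y--> 4
4 --y--> 3
3 --y--> 4

4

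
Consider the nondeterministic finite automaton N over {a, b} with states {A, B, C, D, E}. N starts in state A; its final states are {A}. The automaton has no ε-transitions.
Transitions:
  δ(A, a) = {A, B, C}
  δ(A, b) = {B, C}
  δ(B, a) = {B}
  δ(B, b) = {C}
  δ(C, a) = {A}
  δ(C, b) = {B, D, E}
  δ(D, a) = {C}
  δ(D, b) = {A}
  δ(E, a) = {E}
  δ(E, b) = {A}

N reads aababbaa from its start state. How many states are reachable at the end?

Start: {A}
read a: {A, B, C}
read a: {A, B, C}
read b: {B, C, D, E}
read a: {A, B, C, E}
read b: {A, B, C, D, E}
read b: {A, B, C, D, E}
read a: {A, B, C, E}
read a: {A, B, C, E}
Final reachable set {A, B, C, E} has 4 states.

4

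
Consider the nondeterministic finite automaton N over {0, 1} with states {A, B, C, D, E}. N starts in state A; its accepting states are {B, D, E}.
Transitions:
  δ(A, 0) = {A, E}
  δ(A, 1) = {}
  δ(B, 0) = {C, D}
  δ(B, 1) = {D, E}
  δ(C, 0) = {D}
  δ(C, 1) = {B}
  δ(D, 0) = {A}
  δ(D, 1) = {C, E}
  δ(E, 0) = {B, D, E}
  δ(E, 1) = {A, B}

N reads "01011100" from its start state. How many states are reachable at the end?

Start: {A}
read 0: {A, E}
read 1: {A, B}
read 0: {A, C, D, E}
read 1: {A, B, C, E}
read 1: {A, B, D, E}
read 1: {A, B, C, D, E}
read 0: {A, B, C, D, E}
read 0: {A, B, C, D, E}
Final reachable set {A, B, C, D, E} has 5 states.

5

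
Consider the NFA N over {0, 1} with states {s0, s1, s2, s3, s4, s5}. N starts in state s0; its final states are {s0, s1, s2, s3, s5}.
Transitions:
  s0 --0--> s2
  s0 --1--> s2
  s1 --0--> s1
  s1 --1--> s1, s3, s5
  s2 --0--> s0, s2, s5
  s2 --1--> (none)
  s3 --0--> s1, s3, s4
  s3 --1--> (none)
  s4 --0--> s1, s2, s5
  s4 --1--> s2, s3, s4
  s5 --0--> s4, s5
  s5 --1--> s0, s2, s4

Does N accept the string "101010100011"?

accepted

Start: {s0}
read 1: {s2}
read 0: {s0, s2, s5}
read 1: {s0, s2, s4}
read 0: {s0, s1, s2, s5}
read 1: {s0, s1, s2, s3, s4, s5}
read 0: {s0, s1, s2, s3, s4, s5}
read 1: {s0, s1, s2, s3, s4, s5}
read 0: {s0, s1, s2, s3, s4, s5}
read 0: {s0, s1, s2, s3, s4, s5}
read 0: {s0, s1, s2, s3, s4, s5}
read 1: {s0, s1, s2, s3, s4, s5}
read 1: {s0, s1, s2, s3, s4, s5}
Reachable ∩ accepting = {s0, s1, s2, s3, s5} — nonempty.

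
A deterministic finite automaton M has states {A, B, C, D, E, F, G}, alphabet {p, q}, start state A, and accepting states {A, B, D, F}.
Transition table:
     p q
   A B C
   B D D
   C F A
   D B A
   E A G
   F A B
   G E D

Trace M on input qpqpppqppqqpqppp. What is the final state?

A --q--> C
C --p--> F
F --q--> B
B --p--> D
D --p--> B
B --p--> D
D --q--> A
A --p--> B
B --p--> D
D --q--> A
A --q--> C
C --p--> F
F --q--> B
B --p--> D
D --p--> B
B --p--> D

D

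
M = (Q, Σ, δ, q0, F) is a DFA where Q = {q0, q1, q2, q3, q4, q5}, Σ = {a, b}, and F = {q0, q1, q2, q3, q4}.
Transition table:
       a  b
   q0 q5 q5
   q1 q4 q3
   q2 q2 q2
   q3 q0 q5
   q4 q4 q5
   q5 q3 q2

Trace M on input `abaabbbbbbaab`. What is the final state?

q0 --a--> q5
q5 --b--> q2
q2 --a--> q2
q2 --a--> q2
q2 --b--> q2
q2 --b--> q2
q2 --b--> q2
q2 --b--> q2
q2 --b--> q2
q2 --b--> q2
q2 --a--> q2
q2 --a--> q2
q2 --b--> q2

q2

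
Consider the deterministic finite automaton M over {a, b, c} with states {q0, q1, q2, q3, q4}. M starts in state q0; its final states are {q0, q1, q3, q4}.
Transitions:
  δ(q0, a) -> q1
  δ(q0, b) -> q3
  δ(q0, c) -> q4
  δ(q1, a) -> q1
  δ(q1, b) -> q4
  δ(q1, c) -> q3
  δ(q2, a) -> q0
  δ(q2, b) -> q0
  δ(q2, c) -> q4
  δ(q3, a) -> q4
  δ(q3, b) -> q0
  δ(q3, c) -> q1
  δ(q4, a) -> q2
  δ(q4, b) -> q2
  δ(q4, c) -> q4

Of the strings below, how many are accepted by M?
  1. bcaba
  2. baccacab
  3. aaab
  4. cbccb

2

bcaba: rejected
baccacab: accepted
aaab: accepted
cbccb: rejected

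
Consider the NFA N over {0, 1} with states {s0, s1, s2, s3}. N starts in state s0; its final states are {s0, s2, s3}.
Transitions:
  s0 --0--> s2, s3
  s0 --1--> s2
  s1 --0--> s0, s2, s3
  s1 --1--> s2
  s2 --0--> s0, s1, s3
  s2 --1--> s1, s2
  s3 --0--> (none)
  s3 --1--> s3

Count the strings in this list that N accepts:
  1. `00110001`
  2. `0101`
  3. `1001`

`00110001`: accepted
`0101`: accepted
`1001`: accepted

3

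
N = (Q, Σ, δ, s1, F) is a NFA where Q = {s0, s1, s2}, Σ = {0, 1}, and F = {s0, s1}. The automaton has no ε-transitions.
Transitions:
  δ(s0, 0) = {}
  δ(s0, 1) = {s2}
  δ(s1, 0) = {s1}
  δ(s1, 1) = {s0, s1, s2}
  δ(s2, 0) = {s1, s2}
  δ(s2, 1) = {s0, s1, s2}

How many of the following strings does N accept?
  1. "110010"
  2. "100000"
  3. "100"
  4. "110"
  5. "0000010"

"110010": accepted
"100000": accepted
"100": accepted
"110": accepted
"0000010": accepted

5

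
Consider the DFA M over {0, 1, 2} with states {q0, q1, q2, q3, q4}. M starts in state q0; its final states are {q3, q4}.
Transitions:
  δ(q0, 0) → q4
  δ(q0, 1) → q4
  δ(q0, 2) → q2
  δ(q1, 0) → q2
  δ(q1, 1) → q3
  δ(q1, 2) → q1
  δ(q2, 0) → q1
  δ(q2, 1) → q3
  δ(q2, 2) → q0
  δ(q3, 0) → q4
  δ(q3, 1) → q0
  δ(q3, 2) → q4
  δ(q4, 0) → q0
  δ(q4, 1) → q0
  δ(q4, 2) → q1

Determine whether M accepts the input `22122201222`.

q0 --2--> q2
q2 --2--> q0
q0 --1--> q4
q4 --2--> q1
q1 --2--> q1
q1 --2--> q1
q1 --0--> q2
q2 --1--> q3
q3 --2--> q4
q4 --2--> q1
q1 --2--> q1
End in state q1, which is not an accepting state.

rejected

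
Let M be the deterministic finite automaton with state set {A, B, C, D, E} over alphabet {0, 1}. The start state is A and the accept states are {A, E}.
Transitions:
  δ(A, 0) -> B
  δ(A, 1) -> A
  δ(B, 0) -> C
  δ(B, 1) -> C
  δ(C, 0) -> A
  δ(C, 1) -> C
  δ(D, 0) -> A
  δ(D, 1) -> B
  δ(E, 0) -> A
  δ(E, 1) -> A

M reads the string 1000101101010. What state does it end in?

A

A --1--> A
A --0--> B
B --0--> C
C --0--> A
A --1--> A
A --0--> B
B --1--> C
C --1--> C
C --0--> A
A --1--> A
A --0--> B
B --1--> C
C --0--> A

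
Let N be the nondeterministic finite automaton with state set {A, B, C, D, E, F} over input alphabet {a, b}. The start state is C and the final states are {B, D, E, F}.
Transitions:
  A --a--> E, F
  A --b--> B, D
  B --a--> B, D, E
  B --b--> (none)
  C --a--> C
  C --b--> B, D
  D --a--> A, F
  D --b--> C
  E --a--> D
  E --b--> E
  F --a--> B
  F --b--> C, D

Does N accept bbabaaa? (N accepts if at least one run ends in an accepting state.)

accepted

Start: {C}
read b: {B, D}
read b: {C}
read a: {C}
read b: {B, D}
read a: {A, B, D, E, F}
read a: {A, B, D, E, F}
read a: {A, B, D, E, F}
Reachable ∩ accepting = {B, D, E, F} — nonempty.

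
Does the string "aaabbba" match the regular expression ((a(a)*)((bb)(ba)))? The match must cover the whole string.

Split as aaa·bbba: (a(a)*) matches aaa and ((bb)(ba)) matches bbba.

yes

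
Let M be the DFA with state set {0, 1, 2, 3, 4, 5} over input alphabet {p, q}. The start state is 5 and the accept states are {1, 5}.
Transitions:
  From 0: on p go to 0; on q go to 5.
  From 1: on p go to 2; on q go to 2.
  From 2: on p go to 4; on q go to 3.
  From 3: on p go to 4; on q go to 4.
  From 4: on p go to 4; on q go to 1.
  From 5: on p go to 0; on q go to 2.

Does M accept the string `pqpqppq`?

accepted

5 --p--> 0
0 --q--> 5
5 --p--> 0
0 --q--> 5
5 --p--> 0
0 --p--> 0
0 --q--> 5
End in state 5, which is an accepting state.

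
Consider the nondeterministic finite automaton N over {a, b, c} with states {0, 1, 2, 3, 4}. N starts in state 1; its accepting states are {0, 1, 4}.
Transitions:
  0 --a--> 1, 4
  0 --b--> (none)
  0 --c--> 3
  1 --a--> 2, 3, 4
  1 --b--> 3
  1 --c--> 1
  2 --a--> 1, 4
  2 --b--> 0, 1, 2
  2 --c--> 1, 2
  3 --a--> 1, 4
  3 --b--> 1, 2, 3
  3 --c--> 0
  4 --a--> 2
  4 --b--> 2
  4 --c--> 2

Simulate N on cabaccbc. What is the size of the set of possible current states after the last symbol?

Start: {1}
read c: {1}
read a: {2, 3, 4}
read b: {0, 1, 2, 3}
read a: {1, 2, 3, 4}
read c: {0, 1, 2}
read c: {1, 2, 3}
read b: {0, 1, 2, 3}
read c: {0, 1, 2, 3}
Final reachable set {0, 1, 2, 3} has 4 states.

4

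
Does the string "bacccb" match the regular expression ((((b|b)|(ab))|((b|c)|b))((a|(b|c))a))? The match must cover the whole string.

No split of bacccb into u·v has (((b|b)|(ab))|((b|c)|b)) matching u and ((a|(b|c))a) matching v.

no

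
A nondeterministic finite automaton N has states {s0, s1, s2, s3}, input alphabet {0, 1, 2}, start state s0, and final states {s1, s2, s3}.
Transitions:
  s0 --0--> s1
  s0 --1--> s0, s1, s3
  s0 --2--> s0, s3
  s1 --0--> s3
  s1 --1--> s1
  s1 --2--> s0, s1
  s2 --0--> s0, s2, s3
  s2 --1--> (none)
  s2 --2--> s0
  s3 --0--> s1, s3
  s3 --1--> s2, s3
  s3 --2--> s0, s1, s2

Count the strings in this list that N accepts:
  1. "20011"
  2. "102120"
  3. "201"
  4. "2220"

"20011": accepted
"102120": accepted
"201": accepted
"2220": accepted

4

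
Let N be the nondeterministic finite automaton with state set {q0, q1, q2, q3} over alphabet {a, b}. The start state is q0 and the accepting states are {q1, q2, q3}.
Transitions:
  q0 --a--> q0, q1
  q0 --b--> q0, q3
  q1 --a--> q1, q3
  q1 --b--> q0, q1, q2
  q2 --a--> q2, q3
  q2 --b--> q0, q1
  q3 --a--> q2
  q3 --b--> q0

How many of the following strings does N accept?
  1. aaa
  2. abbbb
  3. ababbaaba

aaa: accepted
abbbb: accepted
ababbaaba: accepted

3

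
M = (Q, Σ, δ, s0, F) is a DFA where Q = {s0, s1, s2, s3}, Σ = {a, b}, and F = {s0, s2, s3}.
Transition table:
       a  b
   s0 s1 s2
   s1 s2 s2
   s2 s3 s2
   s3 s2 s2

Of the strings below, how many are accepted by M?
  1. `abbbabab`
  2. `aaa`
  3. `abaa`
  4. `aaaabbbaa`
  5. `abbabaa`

`abbbabab`: accepted
`aaa`: accepted
`abaa`: accepted
`aaaabbbaa`: accepted
`abbabaa`: accepted

5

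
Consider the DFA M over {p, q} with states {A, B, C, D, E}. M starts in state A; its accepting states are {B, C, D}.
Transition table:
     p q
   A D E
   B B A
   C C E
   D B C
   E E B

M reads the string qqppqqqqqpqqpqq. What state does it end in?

E

A --q--> E
E --q--> B
B --p--> B
B --p--> B
B --q--> A
A --q--> E
E --q--> B
B --q--> A
A --q--> E
E --p--> E
E --q--> B
B --q--> A
A --p--> D
D --q--> C
C --q--> E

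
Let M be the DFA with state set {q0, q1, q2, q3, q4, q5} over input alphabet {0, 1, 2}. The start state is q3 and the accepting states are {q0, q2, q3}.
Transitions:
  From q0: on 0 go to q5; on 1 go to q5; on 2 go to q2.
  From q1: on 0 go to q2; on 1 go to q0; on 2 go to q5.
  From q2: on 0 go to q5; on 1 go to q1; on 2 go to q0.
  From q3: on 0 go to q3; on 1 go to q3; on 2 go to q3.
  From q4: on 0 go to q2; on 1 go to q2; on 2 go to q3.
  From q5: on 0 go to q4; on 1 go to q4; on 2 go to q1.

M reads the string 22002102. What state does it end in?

q3 --2--> q3
q3 --2--> q3
q3 --0--> q3
q3 --0--> q3
q3 --2--> q3
q3 --1--> q3
q3 --0--> q3
q3 --2--> q3

q3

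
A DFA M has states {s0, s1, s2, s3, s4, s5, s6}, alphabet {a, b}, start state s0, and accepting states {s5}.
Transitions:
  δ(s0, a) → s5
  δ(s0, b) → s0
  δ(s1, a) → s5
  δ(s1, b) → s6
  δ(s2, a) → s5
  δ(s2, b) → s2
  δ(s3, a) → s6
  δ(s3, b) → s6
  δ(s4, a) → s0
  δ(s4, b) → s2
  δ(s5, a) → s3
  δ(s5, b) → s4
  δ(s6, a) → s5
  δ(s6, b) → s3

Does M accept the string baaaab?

rejected

s0 --b--> s0
s0 --a--> s5
s5 --a--> s3
s3 --a--> s6
s6 --a--> s5
s5 --b--> s4
End in state s4, which is not an accepting state.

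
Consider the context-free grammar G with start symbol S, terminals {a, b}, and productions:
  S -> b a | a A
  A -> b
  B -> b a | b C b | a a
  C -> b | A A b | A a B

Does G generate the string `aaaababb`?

no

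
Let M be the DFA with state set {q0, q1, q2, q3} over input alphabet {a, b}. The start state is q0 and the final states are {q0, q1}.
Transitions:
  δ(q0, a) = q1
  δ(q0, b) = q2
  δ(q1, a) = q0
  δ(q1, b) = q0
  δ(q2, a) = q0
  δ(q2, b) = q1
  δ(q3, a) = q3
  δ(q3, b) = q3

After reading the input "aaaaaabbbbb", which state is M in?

q1

q0 --a--> q1
q1 --a--> q0
q0 --a--> q1
q1 --a--> q0
q0 --a--> q1
q1 --a--> q0
q0 --b--> q2
q2 --b--> q1
q1 --b--> q0
q0 --b--> q2
q2 --b--> q1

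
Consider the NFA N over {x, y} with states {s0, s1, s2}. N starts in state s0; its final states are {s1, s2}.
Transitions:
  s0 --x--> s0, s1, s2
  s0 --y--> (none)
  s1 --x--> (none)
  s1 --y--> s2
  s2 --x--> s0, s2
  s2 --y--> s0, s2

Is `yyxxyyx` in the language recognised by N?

Start: {s0}
read y: {}
The reachable set is empty and stays empty for the remaining 6 symbols.
Reachable ∩ accepting = {} — empty.

rejected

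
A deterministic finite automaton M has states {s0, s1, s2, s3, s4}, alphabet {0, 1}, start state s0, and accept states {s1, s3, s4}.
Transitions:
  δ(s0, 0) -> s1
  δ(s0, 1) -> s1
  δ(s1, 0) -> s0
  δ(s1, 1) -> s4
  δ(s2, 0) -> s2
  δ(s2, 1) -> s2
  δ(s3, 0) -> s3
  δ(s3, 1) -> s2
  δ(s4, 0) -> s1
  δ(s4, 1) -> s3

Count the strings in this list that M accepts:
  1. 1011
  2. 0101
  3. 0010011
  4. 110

1011: accepted
0101: accepted
0010011: accepted
110: accepted

4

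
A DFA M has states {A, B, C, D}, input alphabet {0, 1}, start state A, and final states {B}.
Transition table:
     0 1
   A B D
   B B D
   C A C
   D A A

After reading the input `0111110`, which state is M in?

A

A --0--> B
B --1--> D
D --1--> A
A --1--> D
D --1--> A
A --1--> D
D --0--> A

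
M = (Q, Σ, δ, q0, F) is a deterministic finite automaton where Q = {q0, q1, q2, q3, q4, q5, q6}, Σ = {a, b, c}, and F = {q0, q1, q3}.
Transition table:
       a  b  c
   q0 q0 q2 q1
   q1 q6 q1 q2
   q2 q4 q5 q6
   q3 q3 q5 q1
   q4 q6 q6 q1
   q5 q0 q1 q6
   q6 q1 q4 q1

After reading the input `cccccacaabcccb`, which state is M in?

q1

q0 --c--> q1
q1 --c--> q2
q2 --c--> q6
q6 --c--> q1
q1 --c--> q2
q2 --a--> q4
q4 --c--> q1
q1 --a--> q6
q6 --a--> q1
q1 --b--> q1
q1 --c--> q2
q2 --c--> q6
q6 --c--> q1
q1 --b--> q1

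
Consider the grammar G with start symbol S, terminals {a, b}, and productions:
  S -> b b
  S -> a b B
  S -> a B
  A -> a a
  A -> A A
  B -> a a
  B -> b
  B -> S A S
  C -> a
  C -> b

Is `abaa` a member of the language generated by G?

yes

S ⇒ abB ⇒ abaa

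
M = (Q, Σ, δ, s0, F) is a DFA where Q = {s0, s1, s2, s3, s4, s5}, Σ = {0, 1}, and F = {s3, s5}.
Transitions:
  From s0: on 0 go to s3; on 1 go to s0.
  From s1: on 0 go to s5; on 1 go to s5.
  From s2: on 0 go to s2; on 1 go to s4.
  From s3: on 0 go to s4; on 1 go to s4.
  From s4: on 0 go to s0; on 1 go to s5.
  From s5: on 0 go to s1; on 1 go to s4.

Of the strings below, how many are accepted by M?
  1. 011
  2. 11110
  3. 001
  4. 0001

3

011: accepted
11110: accepted
001: accepted
0001: rejected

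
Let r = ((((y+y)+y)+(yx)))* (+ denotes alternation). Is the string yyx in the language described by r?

yes

Split into 2 pieces y · yx; each matches (((y+y)+y)+(yx)).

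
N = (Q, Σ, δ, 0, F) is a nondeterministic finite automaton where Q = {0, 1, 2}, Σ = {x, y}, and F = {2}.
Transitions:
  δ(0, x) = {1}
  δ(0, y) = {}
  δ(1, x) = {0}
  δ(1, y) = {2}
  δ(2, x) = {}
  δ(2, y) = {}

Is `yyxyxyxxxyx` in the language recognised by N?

rejected

Start: {0}
read y: {}
The reachable set is empty and stays empty for the remaining 10 symbols.
Reachable ∩ accepting = {} — empty.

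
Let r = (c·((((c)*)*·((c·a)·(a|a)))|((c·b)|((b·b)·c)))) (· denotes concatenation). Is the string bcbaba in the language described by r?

No split of bcbaba into u·v has c matching u and ((((c)*)*·((c·a)·(a|a)))|((c·b)|((b·b)·c))) matching v.

no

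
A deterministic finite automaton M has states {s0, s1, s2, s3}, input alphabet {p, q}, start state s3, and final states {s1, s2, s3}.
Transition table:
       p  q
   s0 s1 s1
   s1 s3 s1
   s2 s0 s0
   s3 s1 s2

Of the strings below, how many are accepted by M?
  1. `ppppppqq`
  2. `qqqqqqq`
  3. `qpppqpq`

`ppppppqq`: rejected
`qqqqqqq`: accepted
`qpppqpq`: accepted

2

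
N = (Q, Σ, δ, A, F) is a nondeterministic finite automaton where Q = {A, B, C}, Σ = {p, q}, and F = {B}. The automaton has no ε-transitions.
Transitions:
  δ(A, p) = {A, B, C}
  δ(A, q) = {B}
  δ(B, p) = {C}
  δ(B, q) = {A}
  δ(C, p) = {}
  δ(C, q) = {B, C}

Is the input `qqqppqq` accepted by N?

rejected

Start: {A}
read q: {B}
read q: {A}
read q: {B}
read p: {C}
read p: {}
The reachable set is empty and stays empty for the remaining 2 symbols.
Reachable ∩ accepting = {} — empty.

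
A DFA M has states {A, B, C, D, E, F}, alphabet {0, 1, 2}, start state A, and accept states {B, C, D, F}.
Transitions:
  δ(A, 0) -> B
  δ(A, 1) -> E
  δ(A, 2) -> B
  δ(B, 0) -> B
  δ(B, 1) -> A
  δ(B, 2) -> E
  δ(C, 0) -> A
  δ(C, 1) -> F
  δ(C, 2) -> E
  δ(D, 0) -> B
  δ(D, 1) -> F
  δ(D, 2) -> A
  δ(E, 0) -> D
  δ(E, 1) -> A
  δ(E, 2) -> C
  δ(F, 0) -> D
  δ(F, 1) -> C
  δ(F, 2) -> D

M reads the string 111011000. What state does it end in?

A --1--> E
E --1--> A
A --1--> E
E --0--> D
D --1--> F
F --1--> C
C --0--> A
A --0--> B
B --0--> B

B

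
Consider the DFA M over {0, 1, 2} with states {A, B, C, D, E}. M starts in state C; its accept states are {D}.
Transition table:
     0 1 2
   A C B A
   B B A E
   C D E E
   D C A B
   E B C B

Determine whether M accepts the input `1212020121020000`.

rejected

C --1--> E
E --2--> B
B --1--> A
A --2--> A
A --0--> C
C --2--> E
E --0--> B
B --1--> A
A --2--> A
A --1--> B
B --0--> B
B --2--> E
E --0--> B
B --0--> B
B --0--> B
B --0--> B
End in state B, which is not an accepting state.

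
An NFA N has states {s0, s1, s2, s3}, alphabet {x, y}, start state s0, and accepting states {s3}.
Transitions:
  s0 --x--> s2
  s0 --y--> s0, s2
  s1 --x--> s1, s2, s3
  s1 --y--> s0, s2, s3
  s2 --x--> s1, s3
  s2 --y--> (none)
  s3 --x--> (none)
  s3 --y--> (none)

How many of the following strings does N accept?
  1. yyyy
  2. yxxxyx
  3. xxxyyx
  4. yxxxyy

2

yyyy: rejected
yxxxyx: accepted
xxxyyx: accepted
yxxxyy: rejected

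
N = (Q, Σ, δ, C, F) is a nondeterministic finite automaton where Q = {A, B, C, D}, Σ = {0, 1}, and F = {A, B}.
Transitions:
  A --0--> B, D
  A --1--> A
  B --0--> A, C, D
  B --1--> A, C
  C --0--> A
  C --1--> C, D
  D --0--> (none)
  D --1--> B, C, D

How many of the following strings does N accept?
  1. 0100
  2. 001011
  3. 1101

3

0100: accepted
001011: accepted
1101: accepted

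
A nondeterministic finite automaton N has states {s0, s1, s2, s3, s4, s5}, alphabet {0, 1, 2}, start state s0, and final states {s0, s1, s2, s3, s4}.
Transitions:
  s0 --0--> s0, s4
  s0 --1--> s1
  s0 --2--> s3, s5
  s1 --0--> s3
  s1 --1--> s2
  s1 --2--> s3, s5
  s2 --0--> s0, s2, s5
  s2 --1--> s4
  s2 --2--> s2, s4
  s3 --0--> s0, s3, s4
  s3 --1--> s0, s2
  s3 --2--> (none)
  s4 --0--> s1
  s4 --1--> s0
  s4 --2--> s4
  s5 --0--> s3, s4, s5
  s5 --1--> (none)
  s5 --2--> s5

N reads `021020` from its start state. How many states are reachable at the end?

6

Start: {s0}
read 0: {s0, s4}
read 2: {s3, s4, s5}
read 1: {s0, s2}
read 0: {s0, s2, s4, s5}
read 2: {s2, s3, s4, s5}
read 0: {s0, s1, s2, s3, s4, s5}
Final reachable set {s0, s1, s2, s3, s4, s5} has 6 states.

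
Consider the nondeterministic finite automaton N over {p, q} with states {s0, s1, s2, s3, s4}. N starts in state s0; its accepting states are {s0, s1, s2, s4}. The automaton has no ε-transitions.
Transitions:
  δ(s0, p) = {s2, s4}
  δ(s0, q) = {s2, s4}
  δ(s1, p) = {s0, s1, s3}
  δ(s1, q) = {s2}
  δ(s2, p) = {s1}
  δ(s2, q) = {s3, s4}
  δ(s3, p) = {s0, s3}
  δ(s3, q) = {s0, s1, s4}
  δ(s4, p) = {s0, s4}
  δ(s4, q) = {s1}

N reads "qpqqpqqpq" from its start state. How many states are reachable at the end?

Start: {s0}
read q: {s2, s4}
read p: {s0, s1, s4}
read q: {s1, s2, s4}
read q: {s1, s2, s3, s4}
read p: {s0, s1, s3, s4}
read q: {s0, s1, s2, s4}
read q: {s1, s2, s3, s4}
read p: {s0, s1, s3, s4}
read q: {s0, s1, s2, s4}
Final reachable set {s0, s1, s2, s4} has 4 states.

4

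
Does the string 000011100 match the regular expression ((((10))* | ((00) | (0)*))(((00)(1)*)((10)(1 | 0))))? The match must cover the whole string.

yes

Split as 00·0011100: (((10))*|((00)|(0)*)) matches 00 and (((00)(1)*)((10)(1|0))) matches 0011100.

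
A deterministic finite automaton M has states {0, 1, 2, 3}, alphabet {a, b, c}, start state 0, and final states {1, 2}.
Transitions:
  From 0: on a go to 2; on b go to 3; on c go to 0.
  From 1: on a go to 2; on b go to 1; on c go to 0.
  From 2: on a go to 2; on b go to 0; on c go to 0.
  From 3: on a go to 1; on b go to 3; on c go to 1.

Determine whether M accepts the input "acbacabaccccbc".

accepted

0 --a--> 2
2 --c--> 0
0 --b--> 3
3 --a--> 1
1 --c--> 0
0 --a--> 2
2 --b--> 0
0 --a--> 2
2 --c--> 0
0 --c--> 0
0 --c--> 0
0 --c--> 0
0 --b--> 3
3 --c--> 1
End in state 1, which is an accepting state.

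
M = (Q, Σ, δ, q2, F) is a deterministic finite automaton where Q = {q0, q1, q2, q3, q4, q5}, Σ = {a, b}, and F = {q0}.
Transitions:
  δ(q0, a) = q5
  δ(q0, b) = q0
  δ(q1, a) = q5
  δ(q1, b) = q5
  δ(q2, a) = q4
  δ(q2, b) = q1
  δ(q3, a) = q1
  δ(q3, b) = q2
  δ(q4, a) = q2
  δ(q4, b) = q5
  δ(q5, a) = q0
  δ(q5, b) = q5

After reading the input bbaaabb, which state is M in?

q2 --b--> q1
q1 --b--> q5
q5 --a--> q0
q0 --a--> q5
q5 --a--> q0
q0 --b--> q0
q0 --b--> q0

q0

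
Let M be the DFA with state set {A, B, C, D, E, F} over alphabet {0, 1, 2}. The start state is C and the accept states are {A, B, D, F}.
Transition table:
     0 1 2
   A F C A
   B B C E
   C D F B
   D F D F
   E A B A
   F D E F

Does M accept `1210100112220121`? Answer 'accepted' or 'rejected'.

rejected

C --1--> F
F --2--> F
F --1--> E
E --0--> A
A --1--> C
C --0--> D
D --0--> F
F --1--> E
E --1--> B
B --2--> E
E --2--> A
A --2--> A
A --0--> F
F --1--> E
E --2--> A
A --1--> C
End in state C, which is not an accepting state.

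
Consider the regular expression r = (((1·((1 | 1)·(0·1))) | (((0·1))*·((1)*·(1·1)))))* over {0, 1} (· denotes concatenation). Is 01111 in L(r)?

yes

Split into 1 piece 01111; each matches ((1·((1|1)·(0·1)))|(((0·1))*·((1)*·(1·1)))).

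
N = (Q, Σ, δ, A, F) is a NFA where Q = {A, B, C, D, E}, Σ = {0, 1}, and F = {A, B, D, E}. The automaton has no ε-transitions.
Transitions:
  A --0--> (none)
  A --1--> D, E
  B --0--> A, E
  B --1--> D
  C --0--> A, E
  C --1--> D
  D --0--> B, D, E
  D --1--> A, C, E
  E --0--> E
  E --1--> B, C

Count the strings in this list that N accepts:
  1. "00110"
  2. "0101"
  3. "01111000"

"00110": rejected
"0101": rejected
"01111000": rejected

0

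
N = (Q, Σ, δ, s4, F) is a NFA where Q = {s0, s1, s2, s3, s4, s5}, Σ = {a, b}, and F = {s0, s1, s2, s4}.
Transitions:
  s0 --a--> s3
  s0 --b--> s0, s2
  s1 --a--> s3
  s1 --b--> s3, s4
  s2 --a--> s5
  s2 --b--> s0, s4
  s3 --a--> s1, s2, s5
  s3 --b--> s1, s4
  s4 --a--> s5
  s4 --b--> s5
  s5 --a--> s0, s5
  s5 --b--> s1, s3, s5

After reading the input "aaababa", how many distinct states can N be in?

5

Start: {s4}
read a: {s5}
read a: {s0, s5}
read a: {s0, s3, s5}
read b: {s0, s1, s2, s3, s4, s5}
read a: {s0, s1, s2, s3, s5}
read b: {s0, s1, s2, s3, s4, s5}
read a: {s0, s1, s2, s3, s5}
Final reachable set {s0, s1, s2, s3, s5} has 5 states.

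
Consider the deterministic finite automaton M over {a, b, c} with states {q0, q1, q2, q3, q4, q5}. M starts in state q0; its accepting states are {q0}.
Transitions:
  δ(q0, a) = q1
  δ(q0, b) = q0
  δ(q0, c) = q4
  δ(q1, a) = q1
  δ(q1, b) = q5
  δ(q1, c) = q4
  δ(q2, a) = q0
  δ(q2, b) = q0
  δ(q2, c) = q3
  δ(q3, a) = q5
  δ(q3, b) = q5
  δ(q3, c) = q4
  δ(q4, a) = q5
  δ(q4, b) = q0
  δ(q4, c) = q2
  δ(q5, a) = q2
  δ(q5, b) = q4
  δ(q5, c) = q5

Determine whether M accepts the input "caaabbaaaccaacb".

q0 --c--> q4
q4 --a--> q5
q5 --a--> q2
q2 --a--> q0
q0 --b--> q0
q0 --b--> q0
q0 --a--> q1
q1 --a--> q1
q1 --a--> q1
q1 --c--> q4
q4 --c--> q2
q2 --a--> q0
q0 --a--> q1
q1 --c--> q4
q4 --b--> q0
End in state q0, which is an accepting state.

accepted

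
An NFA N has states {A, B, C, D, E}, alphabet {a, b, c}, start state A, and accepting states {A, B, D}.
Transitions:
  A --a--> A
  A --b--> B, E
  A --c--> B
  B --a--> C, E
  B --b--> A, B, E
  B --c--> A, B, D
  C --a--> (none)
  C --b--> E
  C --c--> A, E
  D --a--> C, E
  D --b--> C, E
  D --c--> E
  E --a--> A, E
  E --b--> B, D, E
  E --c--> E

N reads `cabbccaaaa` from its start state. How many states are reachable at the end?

2

Start: {A}
read c: {B}
read a: {C, E}
read b: {B, D, E}
read b: {A, B, C, D, E}
read c: {A, B, D, E}
read c: {A, B, D, E}
read a: {A, C, E}
read a: {A, E}
read a: {A, E}
read a: {A, E}
Final reachable set {A, E} has 2 states.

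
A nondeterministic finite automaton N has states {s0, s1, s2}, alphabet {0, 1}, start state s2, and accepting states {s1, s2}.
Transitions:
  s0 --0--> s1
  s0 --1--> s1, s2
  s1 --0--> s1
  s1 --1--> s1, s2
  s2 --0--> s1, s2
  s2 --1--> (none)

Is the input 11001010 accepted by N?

rejected

Start: {s2}
read 1: {}
The reachable set is empty and stays empty for the remaining 7 symbols.
Reachable ∩ accepting = {} — empty.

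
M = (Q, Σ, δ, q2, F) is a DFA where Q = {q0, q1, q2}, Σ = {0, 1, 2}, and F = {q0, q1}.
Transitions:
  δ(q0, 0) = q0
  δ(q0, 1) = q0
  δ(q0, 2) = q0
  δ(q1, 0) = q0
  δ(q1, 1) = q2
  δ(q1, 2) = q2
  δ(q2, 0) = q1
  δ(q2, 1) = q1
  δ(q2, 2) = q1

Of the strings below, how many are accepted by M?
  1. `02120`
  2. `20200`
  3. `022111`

`02120`: accepted
`20200`: accepted
`022111`: rejected

2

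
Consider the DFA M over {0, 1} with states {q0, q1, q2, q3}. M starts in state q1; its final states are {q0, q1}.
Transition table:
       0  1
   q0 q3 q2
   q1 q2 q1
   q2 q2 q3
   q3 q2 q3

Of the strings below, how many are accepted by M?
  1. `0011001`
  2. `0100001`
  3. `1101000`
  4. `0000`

0

`0011001`: rejected
`0100001`: rejected
`1101000`: rejected
`0000`: rejected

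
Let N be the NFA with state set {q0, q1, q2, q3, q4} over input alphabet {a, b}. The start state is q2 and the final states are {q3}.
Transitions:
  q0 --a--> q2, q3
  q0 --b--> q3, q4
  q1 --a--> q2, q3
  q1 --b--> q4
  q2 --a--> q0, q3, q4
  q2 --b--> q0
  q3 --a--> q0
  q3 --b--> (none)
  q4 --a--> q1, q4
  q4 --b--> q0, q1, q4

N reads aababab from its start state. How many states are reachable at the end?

Start: {q2}
read a: {q0, q3, q4}
read a: {q0, q1, q2, q3, q4}
read b: {q0, q1, q3, q4}
read a: {q0, q1, q2, q3, q4}
read b: {q0, q1, q3, q4}
read a: {q0, q1, q2, q3, q4}
read b: {q0, q1, q3, q4}
Final reachable set {q0, q1, q3, q4} has 4 states.

4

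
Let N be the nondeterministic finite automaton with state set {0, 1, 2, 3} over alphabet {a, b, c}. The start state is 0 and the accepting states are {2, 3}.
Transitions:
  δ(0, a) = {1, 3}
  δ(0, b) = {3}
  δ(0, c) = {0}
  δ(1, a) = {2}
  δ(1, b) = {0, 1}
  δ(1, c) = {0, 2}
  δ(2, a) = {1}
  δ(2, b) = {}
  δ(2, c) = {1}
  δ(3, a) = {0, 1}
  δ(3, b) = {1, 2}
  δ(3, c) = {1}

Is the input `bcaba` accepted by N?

rejected

Start: {0}
read b: {3}
read c: {1}
read a: {2}
read b: {}
The reachable set is empty and stays empty for the remaining 1 symbol.
Reachable ∩ accepting = {} — empty.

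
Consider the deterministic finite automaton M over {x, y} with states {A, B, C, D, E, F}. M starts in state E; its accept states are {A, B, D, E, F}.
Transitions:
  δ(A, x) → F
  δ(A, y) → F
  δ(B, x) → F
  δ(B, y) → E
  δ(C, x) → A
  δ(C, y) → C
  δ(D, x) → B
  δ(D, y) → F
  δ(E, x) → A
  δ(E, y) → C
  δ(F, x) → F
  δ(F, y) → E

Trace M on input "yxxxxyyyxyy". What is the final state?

E

E --y--> C
C --x--> A
A --x--> F
F --x--> F
F --x--> F
F --y--> E
E --y--> C
C --y--> C
C --x--> A
A --y--> F
F --y--> E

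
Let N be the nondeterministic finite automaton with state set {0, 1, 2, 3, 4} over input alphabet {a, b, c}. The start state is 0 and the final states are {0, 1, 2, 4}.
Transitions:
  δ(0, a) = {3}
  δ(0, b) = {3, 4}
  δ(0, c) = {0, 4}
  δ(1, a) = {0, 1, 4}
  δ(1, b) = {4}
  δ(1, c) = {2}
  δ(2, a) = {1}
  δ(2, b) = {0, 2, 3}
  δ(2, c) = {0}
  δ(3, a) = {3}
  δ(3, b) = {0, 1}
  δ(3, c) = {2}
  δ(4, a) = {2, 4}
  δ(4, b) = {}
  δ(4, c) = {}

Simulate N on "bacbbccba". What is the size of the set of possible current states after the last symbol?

Start: {0}
read b: {3, 4}
read a: {2, 3, 4}
read c: {0, 2}
read b: {0, 2, 3, 4}
read b: {0, 1, 2, 3, 4}
read c: {0, 2, 4}
read c: {0, 4}
read b: {3, 4}
read a: {2, 3, 4}
Final reachable set {2, 3, 4} has 3 states.

3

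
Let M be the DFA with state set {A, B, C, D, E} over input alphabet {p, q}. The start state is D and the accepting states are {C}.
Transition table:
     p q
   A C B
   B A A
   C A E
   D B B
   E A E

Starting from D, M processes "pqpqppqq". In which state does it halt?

E

D --p--> B
B --q--> A
A --p--> C
C --q--> E
E --p--> A
A --p--> C
C --q--> E
E --q--> E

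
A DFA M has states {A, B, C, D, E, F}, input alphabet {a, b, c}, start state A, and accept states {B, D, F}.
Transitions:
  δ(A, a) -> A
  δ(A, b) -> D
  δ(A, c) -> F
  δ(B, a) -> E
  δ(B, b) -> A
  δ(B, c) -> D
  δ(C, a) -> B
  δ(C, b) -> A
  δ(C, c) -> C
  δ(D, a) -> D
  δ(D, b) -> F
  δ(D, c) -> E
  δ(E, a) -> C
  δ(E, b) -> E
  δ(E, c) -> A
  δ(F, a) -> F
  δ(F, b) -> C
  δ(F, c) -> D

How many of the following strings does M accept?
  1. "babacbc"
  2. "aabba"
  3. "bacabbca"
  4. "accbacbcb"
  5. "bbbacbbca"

4

"babacbc": accepted
"aabba": accepted
"bacabbca": rejected
"accbacbcb": accepted
"bbbacbbca": accepted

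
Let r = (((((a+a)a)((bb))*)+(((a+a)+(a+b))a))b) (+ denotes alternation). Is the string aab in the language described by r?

Split as aa·b: ((((a+a)a)((bb))*)+(((a+a)+(a+b))a)) matches aa and b matches b.

yes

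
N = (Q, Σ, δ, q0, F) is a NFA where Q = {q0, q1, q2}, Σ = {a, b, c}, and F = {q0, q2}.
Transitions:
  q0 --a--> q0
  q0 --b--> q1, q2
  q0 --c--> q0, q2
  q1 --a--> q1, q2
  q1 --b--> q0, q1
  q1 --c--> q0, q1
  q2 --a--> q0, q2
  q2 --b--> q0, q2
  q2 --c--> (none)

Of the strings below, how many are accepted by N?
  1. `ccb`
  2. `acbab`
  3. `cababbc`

3

`ccb`: accepted
`acbab`: accepted
`cababbc`: accepted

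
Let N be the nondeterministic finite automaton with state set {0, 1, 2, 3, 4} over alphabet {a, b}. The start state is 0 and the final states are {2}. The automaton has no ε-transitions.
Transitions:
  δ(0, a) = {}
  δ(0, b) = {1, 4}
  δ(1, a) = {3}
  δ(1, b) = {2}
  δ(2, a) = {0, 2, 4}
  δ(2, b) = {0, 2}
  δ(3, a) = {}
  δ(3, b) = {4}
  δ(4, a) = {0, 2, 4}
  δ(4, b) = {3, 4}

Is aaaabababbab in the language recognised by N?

rejected

Start: {0}
read a: {}
The reachable set is empty and stays empty for the remaining 11 symbols.
Reachable ∩ accepting = {} — empty.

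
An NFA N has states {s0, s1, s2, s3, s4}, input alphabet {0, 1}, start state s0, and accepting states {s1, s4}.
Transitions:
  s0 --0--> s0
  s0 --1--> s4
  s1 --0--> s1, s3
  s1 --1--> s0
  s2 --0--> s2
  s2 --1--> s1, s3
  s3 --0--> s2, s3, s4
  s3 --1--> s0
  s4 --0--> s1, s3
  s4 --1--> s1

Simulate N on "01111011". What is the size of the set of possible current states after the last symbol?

1

Start: {s0}
read 0: {s0}
read 1: {s4}
read 1: {s1}
read 1: {s0}
read 1: {s4}
read 0: {s1, s3}
read 1: {s0}
read 1: {s4}
Final reachable set {s4} has 1 state.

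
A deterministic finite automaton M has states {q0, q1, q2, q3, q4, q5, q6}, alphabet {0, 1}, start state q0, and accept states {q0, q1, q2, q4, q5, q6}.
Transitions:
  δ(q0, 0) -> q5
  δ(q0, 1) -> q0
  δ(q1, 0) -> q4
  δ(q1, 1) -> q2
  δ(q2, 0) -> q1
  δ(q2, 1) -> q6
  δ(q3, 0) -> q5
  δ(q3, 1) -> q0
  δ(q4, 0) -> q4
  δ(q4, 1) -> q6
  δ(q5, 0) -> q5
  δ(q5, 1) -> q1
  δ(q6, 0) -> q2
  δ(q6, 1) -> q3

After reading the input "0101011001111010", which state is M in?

q4

q0 --0--> q5
q5 --1--> q1
q1 --0--> q4
q4 --1--> q6
q6 --0--> q2
q2 --1--> q6
q6 --1--> q3
q3 --0--> q5
q5 --0--> q5
q5 --1--> q1
q1 --1--> q2
q2 --1--> q6
q6 --1--> q3
q3 --0--> q5
q5 --1--> q1
q1 --0--> q4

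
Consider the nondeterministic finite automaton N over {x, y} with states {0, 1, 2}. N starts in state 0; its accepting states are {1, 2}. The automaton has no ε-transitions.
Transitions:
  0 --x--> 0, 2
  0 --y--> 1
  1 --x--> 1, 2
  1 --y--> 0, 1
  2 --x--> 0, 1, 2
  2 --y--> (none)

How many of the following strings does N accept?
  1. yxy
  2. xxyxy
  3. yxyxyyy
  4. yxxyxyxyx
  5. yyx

5

yxy: accepted
xxyxy: accepted
yxyxyyy: accepted
yxxyxyxyx: accepted
yyx: accepted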